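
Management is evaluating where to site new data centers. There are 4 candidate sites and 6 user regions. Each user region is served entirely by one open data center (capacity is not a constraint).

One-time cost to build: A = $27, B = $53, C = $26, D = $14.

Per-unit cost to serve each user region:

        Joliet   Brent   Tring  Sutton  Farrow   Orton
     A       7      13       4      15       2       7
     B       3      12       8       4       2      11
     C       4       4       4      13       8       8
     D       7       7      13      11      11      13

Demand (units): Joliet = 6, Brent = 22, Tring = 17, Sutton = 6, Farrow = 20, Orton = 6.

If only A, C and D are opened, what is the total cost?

Each user region is assigned to its cheapest site among the open ones.
{A, C, D}: Joliet→C 4·6=24, Brent→C 4·22=88, Tring→A 4·17=68, Sutton→D 11·6=66, Farrow→A 2·20=40, Orton→A 7·6=42. Service 328; fixed 67; total 395.

Total cost: 395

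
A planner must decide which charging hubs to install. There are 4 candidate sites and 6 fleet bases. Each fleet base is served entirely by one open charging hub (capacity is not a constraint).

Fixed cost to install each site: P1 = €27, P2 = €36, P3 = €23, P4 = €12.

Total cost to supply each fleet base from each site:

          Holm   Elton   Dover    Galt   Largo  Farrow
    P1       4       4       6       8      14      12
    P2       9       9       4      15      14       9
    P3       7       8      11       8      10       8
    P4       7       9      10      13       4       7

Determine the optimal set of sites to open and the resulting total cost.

Open P4 only; minimum total cost 62.

For any fixed open set, each fleet base goes to its cheapest open site; total = fixed + service.
{P4}: Holm→P4 7, Elton→P4 9, Dover→P4 10, Galt→P4 13, Largo→P4 4, Farrow→P4 7. Service 50; fixed 12; total 62.
{P1, P4}: Holm→P1 4, Elton→P1 4, Dover→P1 6, Galt→P1 8, Largo→P4 4, Farrow→P4 7. Service 33; fixed 39; total 72.
{P1}: service 48 + fixed 27 = 75
{P1, P2, P3, P4}: service 31 + fixed 98 = 129
No other subset beats 62.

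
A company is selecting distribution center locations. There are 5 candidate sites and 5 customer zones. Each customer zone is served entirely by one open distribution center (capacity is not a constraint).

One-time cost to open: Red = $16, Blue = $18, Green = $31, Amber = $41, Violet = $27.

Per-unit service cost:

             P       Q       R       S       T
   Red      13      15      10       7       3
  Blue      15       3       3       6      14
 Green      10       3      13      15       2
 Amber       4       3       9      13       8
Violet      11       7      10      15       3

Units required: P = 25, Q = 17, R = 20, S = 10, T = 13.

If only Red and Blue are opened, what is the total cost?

Total cost: 569

Each customer zone is assigned to its cheapest site among the open ones.
{Red, Blue}: P→Red 13·25=325, Q→Blue 3·17=51, R→Blue 3·20=60, S→Blue 6·10=60, T→Red 3·13=39. Service 535; fixed 34; total 569.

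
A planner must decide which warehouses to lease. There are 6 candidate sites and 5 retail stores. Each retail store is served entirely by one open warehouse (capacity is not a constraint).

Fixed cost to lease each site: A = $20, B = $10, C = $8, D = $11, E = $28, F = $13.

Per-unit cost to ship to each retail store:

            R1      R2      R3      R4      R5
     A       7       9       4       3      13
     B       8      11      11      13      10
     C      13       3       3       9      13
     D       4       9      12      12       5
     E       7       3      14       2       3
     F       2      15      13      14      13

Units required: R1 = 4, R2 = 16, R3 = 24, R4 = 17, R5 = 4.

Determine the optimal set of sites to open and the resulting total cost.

Open C, E and F; minimum total cost 223.

For any fixed open set, each retail store goes to its cheapest open site; total = fixed + service.
{C, E, F}: R1→F 2·4=8, R2→C 3·16=48, R3→C 3·24=72, R4→E 2·17=34, R5→E 3·4=12. Service 174; fixed 49; total 223.
{C, D, E}: service 182 + fixed 47 = 229
{C, E}: R1→E 7·4=28, R2→C 3·16=48, R3→C 3·24=72, R4→E 2·17=34, R5→E 3·4=12. Service 194; fixed 36; total 230.
{A, B, C, D, E, F}: service 174 + fixed 90 = 264
No other subset beats 223.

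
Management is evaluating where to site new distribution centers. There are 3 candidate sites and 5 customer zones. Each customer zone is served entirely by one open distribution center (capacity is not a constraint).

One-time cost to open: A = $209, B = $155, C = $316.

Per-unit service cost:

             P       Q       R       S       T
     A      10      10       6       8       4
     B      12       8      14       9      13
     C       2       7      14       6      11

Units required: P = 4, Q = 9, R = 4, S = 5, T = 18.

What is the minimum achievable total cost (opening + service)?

For any fixed open set, each customer zone goes to its cheapest open site; total = fixed + service.
{A}: P→A 10·4=40, Q→A 10·9=90, R→A 6·4=24, S→A 8·5=40, T→A 4·18=72. Service 266; fixed 209; total 475.
{B}: P→B 12·4=48, Q→B 8·9=72, R→B 14·4=56, S→B 9·5=45, T→B 13·18=234. Service 455; fixed 155; total 610.
{A, B}: P→A 10·4=40, Q→B 8·9=72, R→A 6·4=24, S→A 8·5=40, T→A 4·18=72. Service 248; fixed 364; total 612.
{A, B, C}: P→C 2·4=8, Q→C 7·9=63, R→A 6·4=24, S→C 6·5=30, T→A 4·18=72. Service 197; fixed 680; total 877.
No other subset beats 475.

Minimum total cost: 475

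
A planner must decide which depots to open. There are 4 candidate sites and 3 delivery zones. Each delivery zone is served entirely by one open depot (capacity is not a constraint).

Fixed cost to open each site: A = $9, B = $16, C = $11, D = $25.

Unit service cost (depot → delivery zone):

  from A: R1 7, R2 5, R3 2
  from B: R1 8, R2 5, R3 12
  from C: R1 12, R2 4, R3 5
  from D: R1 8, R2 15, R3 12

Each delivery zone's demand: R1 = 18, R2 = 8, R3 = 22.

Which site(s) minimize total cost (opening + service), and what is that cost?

Open A only; minimum total cost 219.

For any fixed open set, each delivery zone goes to its cheapest open site; total = fixed + service.
{A}: R1→A 7·18=126, R2→A 5·8=40, R3→A 2·22=44. Service 210; fixed 9; total 219.
{A, C}: R1→A 7·18=126, R2→C 4·8=32, R3→A 2·22=44. Service 202; fixed 20; total 222.
{A, B}: service 210 + fixed 25 = 235
{A, B, C, D}: R1→A 7·18=126, R2→C 4·8=32, R3→A 2·22=44. Service 202; fixed 61; total 263.
No other subset beats 219.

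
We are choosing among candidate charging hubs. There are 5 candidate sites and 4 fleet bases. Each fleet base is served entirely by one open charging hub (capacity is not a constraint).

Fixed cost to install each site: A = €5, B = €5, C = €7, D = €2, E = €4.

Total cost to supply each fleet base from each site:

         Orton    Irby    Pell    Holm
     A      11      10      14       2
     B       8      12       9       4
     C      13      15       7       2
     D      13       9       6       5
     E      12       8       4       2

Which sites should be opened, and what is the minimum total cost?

Open E only; minimum total cost 30.

For any fixed open set, each fleet base goes to its cheapest open site; total = fixed + service.
{E}: Orton→E 12, Irby→E 8, Pell→E 4, Holm→E 2. Service 26; fixed 4; total 30.
{B, E}: Orton→B 8, Irby→E 8, Pell→E 4, Holm→E 2. Service 22; fixed 9; total 31.
{D, E}: Orton→E 12, Irby→E 8, Pell→E 4, Holm→E 2. Service 26; fixed 6; total 32.
{A, B, C, D, E}: Orton→B 8, Irby→E 8, Pell→E 4, Holm→A 2. Service 22; fixed 23; total 45.
No other subset beats 30.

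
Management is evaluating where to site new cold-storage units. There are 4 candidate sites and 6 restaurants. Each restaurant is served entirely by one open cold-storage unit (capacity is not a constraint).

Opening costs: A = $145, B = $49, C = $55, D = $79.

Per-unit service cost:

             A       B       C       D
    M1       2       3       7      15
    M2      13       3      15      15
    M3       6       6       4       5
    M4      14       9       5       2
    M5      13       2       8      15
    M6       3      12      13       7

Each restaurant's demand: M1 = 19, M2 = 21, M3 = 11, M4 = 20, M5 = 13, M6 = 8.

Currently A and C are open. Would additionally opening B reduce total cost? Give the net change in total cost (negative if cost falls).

Current service cost with {A, C}: 583.
Adding B: each restaurant re-picks its cheapest; new service cost 295, saving 288.
Extra fixed cost: 49. Net change = 49 − 288 = -239.
(Totals: 783 → 544.)

Yes — net change −239 (cost falls by 239).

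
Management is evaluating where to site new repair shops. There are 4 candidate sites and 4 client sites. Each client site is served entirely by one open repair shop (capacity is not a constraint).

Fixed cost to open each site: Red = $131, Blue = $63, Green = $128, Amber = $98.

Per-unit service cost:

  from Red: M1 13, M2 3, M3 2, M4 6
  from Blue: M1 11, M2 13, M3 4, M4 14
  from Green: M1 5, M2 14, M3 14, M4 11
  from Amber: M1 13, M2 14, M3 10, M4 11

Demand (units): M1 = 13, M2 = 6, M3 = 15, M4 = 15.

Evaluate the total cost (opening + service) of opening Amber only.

Each client site is assigned to its cheapest site among the open ones.
{Amber}: M1→Amber 13·13=169, M2→Amber 14·6=84, M3→Amber 10·15=150, M4→Amber 11·15=165. Service 568; fixed 98; total 666.

Total cost: 666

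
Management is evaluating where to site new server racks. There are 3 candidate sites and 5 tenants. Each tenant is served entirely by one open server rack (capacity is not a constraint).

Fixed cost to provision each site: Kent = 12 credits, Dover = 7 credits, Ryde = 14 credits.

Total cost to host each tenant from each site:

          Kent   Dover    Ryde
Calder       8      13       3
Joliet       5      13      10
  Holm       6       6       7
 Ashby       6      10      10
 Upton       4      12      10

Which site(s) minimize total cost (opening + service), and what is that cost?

For any fixed open set, each tenant goes to its cheapest open site; total = fixed + service.
{Kent}: Calder→Kent 8, Joliet→Kent 5, Holm→Kent 6, Ashby→Kent 6, Upton→Kent 4. Service 29; fixed 12; total 41.
{Kent, Dover}: Calder→Kent 8, Joliet→Kent 5, Holm→Kent 6, Ashby→Kent 6, Upton→Kent 4. Service 29; fixed 19; total 48.
{Kent, Ryde}: service 24 + fixed 26 = 50
{Kent, Dover, Ryde}: service 24 + fixed 33 = 57
No other subset beats 41.

Open Kent only; minimum total cost 41.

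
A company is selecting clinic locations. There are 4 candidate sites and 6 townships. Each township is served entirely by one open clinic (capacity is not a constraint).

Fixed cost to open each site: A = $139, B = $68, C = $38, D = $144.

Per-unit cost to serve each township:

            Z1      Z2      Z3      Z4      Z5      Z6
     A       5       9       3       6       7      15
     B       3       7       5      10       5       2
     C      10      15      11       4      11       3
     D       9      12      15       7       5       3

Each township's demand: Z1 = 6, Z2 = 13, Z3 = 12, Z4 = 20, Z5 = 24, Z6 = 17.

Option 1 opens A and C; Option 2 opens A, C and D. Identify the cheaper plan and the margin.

Option 1: {A, C}: Z1→A 5·6=30, Z2→A 9·13=117, Z3→A 3·12=36, Z4→C 4·20=80, Z5→A 7·24=168, Z6→C 3·17=51. Service 482; fixed 177; total 659.
Option 2: {A, C, D}: Z1→A 5·6=30, Z2→A 9·13=117, Z3→A 3·12=36, Z4→C 4·20=80, Z5→D 5·24=120, Z6→C 3·17=51. Service 434; fixed 321; total 755.
Difference: |659 − 755| = 96.

Option 1 is cheaper by 96.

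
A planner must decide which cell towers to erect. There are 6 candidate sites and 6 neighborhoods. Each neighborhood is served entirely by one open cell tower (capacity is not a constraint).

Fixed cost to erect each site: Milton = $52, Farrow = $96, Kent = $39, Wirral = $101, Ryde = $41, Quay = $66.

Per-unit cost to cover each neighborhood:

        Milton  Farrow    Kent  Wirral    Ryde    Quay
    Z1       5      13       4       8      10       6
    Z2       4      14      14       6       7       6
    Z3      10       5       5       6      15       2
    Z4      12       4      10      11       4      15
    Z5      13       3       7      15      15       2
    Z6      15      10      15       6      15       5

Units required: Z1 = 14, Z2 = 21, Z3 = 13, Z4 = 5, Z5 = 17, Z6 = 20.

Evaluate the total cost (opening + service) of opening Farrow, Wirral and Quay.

Total cost: 653

Each neighborhood is assigned to its cheapest site among the open ones.
{Farrow, Wirral, Quay}: Z1→Quay 6·14=84, Z2→Wirral 6·21=126, Z3→Quay 2·13=26, Z4→Farrow 4·5=20, Z5→Quay 2·17=34, Z6→Quay 5·20=100. Service 390; fixed 263; total 653.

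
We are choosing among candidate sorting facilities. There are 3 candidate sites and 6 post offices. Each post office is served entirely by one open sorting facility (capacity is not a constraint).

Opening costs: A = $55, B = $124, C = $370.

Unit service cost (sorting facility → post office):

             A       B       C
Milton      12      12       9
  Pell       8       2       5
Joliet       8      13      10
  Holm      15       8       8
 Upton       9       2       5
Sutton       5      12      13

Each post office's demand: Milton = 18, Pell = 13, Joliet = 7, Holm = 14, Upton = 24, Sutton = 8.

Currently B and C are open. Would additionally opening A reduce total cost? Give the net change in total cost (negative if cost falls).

Current service cost with {B, C}: 514.
Adding A: each post office re-picks its cheapest; new service cost 444, saving 70.
Extra fixed cost: 55. Net change = 55 − 70 = -15.
(Totals: 1008 → 993.)

Yes — net change −15 (cost falls by 15).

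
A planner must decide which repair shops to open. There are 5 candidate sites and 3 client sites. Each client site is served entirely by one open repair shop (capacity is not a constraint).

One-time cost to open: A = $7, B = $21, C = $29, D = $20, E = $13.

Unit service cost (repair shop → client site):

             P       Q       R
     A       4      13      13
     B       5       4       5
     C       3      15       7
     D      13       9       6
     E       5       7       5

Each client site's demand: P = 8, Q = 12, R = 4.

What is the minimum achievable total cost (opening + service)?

Minimum total cost: 128

For any fixed open set, each client site goes to its cheapest open site; total = fixed + service.
{A, B}: P→A 4·8=32, Q→B 4·12=48, R→B 5·4=20. Service 100; fixed 28; total 128.
{B}: service 108 + fixed 21 = 129
{A, B, E}: service 100 + fixed 41 = 141
{A, B, C, D, E}: P→C 3·8=24, Q→B 4·12=48, R→B 5·4=20. Service 92; fixed 90; total 182.
No other subset beats 128.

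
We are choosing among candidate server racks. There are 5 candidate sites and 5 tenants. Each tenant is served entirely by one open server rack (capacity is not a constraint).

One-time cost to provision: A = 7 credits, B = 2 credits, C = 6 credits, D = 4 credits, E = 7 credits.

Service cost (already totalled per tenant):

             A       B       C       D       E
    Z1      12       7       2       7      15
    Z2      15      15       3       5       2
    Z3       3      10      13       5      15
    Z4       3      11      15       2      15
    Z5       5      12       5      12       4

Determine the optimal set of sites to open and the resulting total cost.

Open C and D; minimum total cost 27.

For any fixed open set, each tenant goes to its cheapest open site; total = fixed + service.
{C, D}: Z1→C 2, Z2→C 3, Z3→D 5, Z4→D 2, Z5→C 5. Service 17; fixed 10; total 27.
{A, C}: service 16 + fixed 13 = 29
{B, C, D}: service 17 + fixed 12 = 29
{A, B, C, D, E}: service 13 + fixed 26 = 39
No other subset beats 27.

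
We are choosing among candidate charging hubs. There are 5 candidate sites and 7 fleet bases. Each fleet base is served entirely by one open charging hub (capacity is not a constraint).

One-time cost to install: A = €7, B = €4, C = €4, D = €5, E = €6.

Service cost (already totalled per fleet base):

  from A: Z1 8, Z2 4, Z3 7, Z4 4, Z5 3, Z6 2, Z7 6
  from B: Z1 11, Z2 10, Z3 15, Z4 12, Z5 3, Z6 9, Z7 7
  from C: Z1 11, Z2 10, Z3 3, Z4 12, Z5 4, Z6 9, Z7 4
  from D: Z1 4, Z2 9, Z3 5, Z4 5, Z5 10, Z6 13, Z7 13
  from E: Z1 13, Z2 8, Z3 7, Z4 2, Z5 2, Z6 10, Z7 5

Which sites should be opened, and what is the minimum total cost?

Open A and C; minimum total cost 39.

For any fixed open set, each fleet base goes to its cheapest open site; total = fixed + service.
{A, C}: Z1→A 8, Z2→A 4, Z3→C 3, Z4→A 4, Z5→A 3, Z6→A 2, Z7→C 4. Service 28; fixed 11; total 39.
{A, C, D}: service 24 + fixed 16 = 40
{A, D}: service 28 + fixed 12 = 40
{A, B, C, D, E}: service 21 + fixed 26 = 47
No other subset beats 39.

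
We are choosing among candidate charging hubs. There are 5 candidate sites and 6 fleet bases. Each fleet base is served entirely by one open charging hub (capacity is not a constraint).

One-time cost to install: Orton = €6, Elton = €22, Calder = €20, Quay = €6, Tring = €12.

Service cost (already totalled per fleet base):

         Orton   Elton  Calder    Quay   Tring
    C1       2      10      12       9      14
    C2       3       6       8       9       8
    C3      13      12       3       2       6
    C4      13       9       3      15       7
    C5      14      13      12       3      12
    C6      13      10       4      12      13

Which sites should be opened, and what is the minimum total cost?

For any fixed open set, each fleet base goes to its cheapest open site; total = fixed + service.
{Orton, Quay}: C1→Orton 2, C2→Orton 3, C3→Quay 2, C4→Orton 13, C5→Quay 3, C6→Quay 12. Service 35; fixed 12; total 47.
{Orton, Calder, Quay}: service 17 + fixed 32 = 49
{Orton, Calder}: service 27 + fixed 26 = 53
{Orton, Elton, Calder, Quay, Tring}: service 17 + fixed 66 = 83
No other subset beats 47.

Open Orton and Quay; minimum total cost 47.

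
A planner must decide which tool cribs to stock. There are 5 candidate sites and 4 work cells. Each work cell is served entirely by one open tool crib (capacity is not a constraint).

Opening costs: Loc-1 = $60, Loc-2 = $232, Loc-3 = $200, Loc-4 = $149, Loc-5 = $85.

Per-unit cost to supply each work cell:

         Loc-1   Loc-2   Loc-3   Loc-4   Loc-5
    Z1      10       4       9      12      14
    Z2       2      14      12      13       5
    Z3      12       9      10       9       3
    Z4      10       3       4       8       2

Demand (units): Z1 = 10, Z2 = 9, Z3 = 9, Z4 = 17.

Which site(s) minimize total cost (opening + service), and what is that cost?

For any fixed open set, each work cell goes to its cheapest open site; total = fixed + service.
{Loc-1, Loc-5}: Z1→Loc-1 10·10=100, Z2→Loc-1 2·9=18, Z3→Loc-5 3·9=27, Z4→Loc-5 2·17=34. Service 179; fixed 145; total 324.
{Loc-5}: service 246 + fixed 85 = 331
{Loc-1}: service 396 + fixed 60 = 456
{Loc-1, Loc-2, Loc-3, Loc-4, Loc-5}: Z1→Loc-2 4·10=40, Z2→Loc-1 2·9=18, Z3→Loc-5 3·9=27, Z4→Loc-5 2·17=34. Service 119; fixed 726; total 845.
No other subset beats 324.

Open Loc-1 and Loc-5; minimum total cost 324.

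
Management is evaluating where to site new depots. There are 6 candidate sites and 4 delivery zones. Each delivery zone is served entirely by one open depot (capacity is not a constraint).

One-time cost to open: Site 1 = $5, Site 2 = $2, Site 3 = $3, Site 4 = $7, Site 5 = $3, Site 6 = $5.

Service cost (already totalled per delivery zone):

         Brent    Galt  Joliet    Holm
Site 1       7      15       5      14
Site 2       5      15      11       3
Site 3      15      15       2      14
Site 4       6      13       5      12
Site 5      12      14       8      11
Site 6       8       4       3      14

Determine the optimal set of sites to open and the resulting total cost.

Open Site 2 and Site 6; minimum total cost 22.

For any fixed open set, each delivery zone goes to its cheapest open site; total = fixed + service.
{Site 2, Site 6}: Brent→Site 2 5, Galt→Site 6 4, Joliet→Site 6 3, Holm→Site 2 3. Service 15; fixed 7; total 22.
{Site 2, Site 3, Site 6}: Brent→Site 2 5, Galt→Site 6 4, Joliet→Site 3 2, Holm→Site 2 3. Service 14; fixed 10; total 24.
{Site 2, Site 5, Site 6}: service 15 + fixed 10 = 25
{Site 1, Site 2, Site 3, Site 4, Site 5, Site 6}: service 14 + fixed 25 = 39
No other subset beats 22.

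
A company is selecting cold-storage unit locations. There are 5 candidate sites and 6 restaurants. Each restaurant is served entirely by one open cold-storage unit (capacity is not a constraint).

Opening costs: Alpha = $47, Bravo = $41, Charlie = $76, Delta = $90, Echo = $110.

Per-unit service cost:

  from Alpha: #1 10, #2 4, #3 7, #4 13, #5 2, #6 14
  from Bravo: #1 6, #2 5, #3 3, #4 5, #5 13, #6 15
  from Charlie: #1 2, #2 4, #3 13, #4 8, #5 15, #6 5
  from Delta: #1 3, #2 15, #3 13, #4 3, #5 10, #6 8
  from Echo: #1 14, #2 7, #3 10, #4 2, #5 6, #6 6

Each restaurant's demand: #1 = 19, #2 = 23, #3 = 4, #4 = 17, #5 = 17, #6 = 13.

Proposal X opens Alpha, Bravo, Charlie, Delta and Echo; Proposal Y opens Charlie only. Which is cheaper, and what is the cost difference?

Proposal X: {Alpha, Bravo, Charlie, Delta, Echo}: #1→Charlie 2·19=38, #2→Alpha 4·23=92, #3→Bravo 3·4=12, #4→Echo 2·17=34, #5→Alpha 2·17=34, #6→Charlie 5·13=65. Service 275; fixed 364; total 639.
Proposal Y: {Charlie}: #1→Charlie 2·19=38, #2→Charlie 4·23=92, #3→Charlie 13·4=52, #4→Charlie 8·17=136, #5→Charlie 15·17=255, #6→Charlie 5·13=65. Service 638; fixed 76; total 714.
Difference: |639 − 714| = 75.

Proposal X is cheaper by 75.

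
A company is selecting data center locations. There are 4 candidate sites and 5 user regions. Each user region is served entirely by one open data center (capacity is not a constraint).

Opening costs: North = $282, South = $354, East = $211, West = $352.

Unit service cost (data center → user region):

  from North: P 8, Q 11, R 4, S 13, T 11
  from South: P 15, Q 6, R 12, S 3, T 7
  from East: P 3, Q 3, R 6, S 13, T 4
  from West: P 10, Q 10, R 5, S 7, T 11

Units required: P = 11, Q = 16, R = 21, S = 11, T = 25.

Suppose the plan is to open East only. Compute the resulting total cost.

Total cost: 661

Each user region is assigned to its cheapest site among the open ones.
{East}: P→East 3·11=33, Q→East 3·16=48, R→East 6·21=126, S→East 13·11=143, T→East 4·25=100. Service 450; fixed 211; total 661.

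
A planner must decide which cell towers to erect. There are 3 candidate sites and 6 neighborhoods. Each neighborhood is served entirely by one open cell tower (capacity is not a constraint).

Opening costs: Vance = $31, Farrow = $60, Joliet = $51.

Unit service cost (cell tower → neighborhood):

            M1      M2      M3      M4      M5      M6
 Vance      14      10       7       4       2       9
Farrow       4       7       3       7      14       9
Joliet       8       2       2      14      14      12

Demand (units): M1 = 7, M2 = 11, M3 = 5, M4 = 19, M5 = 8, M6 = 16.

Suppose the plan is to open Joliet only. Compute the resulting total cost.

Each neighborhood is assigned to its cheapest site among the open ones.
{Joliet}: M1→Joliet 8·7=56, M2→Joliet 2·11=22, M3→Joliet 2·5=10, M4→Joliet 14·19=266, M5→Joliet 14·8=112, M6→Joliet 12·16=192. Service 658; fixed 51; total 709.

Total cost: 709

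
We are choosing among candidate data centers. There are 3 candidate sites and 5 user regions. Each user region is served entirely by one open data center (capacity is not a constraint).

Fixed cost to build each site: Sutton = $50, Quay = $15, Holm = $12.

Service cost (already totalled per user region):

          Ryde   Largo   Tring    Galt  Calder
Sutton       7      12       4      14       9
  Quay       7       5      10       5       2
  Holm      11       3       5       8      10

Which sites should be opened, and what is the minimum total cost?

For any fixed open set, each user region goes to its cheapest open site; total = fixed + service.
{Quay}: Ryde→Quay 7, Largo→Quay 5, Tring→Quay 10, Galt→Quay 5, Calder→Quay 2. Service 29; fixed 15; total 44.
{Quay, Holm}: service 22 + fixed 27 = 49
{Holm}: service 37 + fixed 12 = 49
{Sutton, Quay, Holm}: Ryde→Sutton 7, Largo→Holm 3, Tring→Sutton 4, Galt→Quay 5, Calder→Quay 2. Service 21; fixed 77; total 98.
(All 7 nonempty subsets were checked; Quay only is lowest.)

Open Quay only; minimum total cost 44.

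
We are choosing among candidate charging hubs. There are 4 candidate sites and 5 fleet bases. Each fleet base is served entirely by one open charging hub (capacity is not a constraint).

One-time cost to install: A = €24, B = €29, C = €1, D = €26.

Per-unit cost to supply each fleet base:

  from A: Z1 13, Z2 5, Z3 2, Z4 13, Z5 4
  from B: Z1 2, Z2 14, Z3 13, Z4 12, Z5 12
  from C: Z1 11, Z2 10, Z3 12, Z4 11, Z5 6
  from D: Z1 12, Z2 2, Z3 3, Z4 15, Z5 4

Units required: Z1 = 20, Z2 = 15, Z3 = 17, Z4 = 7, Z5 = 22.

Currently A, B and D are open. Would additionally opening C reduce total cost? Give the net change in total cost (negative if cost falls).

Current service cost with {A, B, D}: 276.
Adding C: each fleet base re-picks its cheapest; new service cost 269, saving 7.
Extra fixed cost: 1. Net change = 1 − 7 = -6.
(Totals: 355 → 349.)

Yes — net change −6 (cost falls by 6).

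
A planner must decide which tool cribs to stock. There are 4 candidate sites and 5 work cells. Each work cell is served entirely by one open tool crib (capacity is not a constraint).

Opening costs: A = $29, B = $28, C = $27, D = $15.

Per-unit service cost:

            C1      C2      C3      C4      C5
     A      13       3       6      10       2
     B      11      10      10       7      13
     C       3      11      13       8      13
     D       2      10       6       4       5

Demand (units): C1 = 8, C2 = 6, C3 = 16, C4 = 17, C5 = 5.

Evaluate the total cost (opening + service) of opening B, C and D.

Total cost: 335

Each work cell is assigned to its cheapest site among the open ones.
{B, C, D}: C1→D 2·8=16, C2→B 10·6=60, C3→D 6·16=96, C4→D 4·17=68, C5→D 5·5=25. Service 265; fixed 70; total 335.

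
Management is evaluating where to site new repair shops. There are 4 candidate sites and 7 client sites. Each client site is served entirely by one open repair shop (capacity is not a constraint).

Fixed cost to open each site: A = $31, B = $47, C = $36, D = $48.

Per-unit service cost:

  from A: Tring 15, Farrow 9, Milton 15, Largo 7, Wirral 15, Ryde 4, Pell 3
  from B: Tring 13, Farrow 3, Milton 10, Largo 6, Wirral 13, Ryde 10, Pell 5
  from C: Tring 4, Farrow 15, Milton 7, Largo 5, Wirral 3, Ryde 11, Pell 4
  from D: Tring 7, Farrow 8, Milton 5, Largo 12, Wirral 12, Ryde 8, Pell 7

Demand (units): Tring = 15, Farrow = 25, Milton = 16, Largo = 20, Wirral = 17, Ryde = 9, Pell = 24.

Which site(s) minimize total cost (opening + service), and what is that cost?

Open A, B and C; minimum total cost 620.

For any fixed open set, each client site goes to its cheapest open site; total = fixed + service.
{A, B, C}: Tring→C 4·15=60, Farrow→B 3·25=75, Milton→C 7·16=112, Largo→C 5·20=100, Wirral→C 3·17=51, Ryde→A 4·9=36, Pell→A 3·24=72. Service 506; fixed 114; total 620.
{A, B, C, D}: service 474 + fixed 162 = 636
{B, C, D}: service 534 + fixed 131 = 665
{A}: Tring→A 15·15=225, Farrow→A 9·25=225, Milton→A 15·16=240, Largo→A 7·20=140, Wirral→A 15·17=255, Ryde→A 4·9=36, Pell→A 3·24=72. Service 1193; fixed 31; total 1224.
No other subset beats 620.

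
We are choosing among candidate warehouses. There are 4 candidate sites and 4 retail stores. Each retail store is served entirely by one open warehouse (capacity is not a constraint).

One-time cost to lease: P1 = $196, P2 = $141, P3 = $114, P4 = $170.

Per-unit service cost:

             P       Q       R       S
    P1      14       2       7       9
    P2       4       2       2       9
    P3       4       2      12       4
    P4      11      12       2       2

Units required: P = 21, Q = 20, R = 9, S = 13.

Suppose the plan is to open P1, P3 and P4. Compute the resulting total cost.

Total cost: 648

Each retail store is assigned to its cheapest site among the open ones.
{P1, P3, P4}: P→P3 4·21=84, Q→P1 2·20=40, R→P4 2·9=18, S→P4 2·13=26. Service 168; fixed 480; total 648.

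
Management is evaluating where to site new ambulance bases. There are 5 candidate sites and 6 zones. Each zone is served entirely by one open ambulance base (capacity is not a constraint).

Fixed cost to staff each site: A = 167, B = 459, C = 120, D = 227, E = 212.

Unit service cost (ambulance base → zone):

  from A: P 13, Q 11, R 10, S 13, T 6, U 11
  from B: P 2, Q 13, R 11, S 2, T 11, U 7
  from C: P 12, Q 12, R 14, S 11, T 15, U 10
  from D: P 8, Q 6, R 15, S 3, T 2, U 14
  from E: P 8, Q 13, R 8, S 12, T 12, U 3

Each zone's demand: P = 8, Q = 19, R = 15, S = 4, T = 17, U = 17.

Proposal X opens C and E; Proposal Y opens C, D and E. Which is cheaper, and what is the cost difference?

Proposal Y is cheaper by 89.

Proposal X: {C, E}: P→E 8·8=64, Q→C 12·19=228, R→E 8·15=120, S→C 11·4=44, T→E 12·17=204, U→E 3·17=51. Service 711; fixed 332; total 1043.
Proposal Y: {C, D, E}: P→D 8·8=64, Q→D 6·19=114, R→E 8·15=120, S→D 3·4=12, T→D 2·17=34, U→E 3·17=51. Service 395; fixed 559; total 954.
Difference: |1043 − 954| = 89.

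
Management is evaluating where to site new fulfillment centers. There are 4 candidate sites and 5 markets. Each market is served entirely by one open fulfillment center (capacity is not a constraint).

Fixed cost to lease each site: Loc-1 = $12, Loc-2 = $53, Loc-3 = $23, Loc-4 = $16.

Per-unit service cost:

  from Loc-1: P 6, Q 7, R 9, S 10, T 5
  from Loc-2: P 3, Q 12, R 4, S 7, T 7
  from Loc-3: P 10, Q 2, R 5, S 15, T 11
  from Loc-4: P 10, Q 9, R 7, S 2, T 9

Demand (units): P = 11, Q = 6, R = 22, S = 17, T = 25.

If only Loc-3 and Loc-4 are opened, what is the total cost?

Total cost: 530

Each market is assigned to its cheapest site among the open ones.
{Loc-3, Loc-4}: P→Loc-3 10·11=110, Q→Loc-3 2·6=12, R→Loc-3 5·22=110, S→Loc-4 2·17=34, T→Loc-4 9·25=225. Service 491; fixed 39; total 530.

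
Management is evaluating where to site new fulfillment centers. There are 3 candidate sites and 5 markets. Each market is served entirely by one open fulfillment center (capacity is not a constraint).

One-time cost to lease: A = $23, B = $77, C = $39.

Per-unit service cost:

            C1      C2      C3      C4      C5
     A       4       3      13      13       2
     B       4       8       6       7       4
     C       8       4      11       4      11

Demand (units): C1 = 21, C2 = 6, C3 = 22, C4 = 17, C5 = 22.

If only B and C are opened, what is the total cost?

Total cost: 512

Each market is assigned to its cheapest site among the open ones.
{B, C}: C1→B 4·21=84, C2→C 4·6=24, C3→B 6·22=132, C4→C 4·17=68, C5→B 4·22=88. Service 396; fixed 116; total 512.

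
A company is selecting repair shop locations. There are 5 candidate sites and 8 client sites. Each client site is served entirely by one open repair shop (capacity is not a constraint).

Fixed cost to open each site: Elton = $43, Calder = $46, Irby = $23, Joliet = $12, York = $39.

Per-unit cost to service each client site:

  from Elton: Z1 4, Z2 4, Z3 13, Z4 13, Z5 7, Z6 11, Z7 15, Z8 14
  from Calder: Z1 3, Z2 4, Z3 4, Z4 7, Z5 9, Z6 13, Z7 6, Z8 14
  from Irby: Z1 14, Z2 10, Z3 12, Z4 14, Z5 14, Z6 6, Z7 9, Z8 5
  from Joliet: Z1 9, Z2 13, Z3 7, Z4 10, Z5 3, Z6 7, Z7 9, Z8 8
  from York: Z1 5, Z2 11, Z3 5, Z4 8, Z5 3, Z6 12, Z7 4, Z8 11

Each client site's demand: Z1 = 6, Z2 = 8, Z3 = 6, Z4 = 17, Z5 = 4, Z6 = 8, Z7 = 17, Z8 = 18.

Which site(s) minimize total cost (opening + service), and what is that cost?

Open Calder, Irby and York; minimum total cost 519.

For any fixed open set, each client site goes to its cheapest open site; total = fixed + service.
{Calder, Irby, York}: Z1→Calder 3·6=18, Z2→Calder 4·8=32, Z3→Calder 4·6=24, Z4→Calder 7·17=119, Z5→York 3·4=12, Z6→Irby 6·8=48, Z7→York 4·17=68, Z8→Irby 5·18=90. Service 411; fixed 108; total 519.
{Calder, Irby, Joliet}: service 445 + fixed 81 = 526
{Calder, Irby, Joliet, York}: service 411 + fixed 120 = 531
{Elton, Calder, Irby, Joliet, York}: service 411 + fixed 163 = 574
No other subset beats 519.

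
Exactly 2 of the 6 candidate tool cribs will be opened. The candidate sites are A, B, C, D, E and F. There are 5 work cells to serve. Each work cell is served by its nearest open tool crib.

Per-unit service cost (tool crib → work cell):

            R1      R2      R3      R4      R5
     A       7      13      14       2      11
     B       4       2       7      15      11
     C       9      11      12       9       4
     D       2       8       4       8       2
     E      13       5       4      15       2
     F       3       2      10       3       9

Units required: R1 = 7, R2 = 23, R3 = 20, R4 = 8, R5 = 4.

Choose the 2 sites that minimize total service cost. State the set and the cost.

With exactly 2 open, each work cell uses its cheapest among the chosen.
{D, F}: R1→D 2·7=14, R2→F 2·23=46, R3→D 4·20=80, R4→F 3·8=24, R5→D 2·4=8. Service cost 172.
{E, F}: service cost 179
{B, D}: service cost 212
Among all 15 size-2 choices, {D, F} is lowest.

Choose D and F; total service cost 172.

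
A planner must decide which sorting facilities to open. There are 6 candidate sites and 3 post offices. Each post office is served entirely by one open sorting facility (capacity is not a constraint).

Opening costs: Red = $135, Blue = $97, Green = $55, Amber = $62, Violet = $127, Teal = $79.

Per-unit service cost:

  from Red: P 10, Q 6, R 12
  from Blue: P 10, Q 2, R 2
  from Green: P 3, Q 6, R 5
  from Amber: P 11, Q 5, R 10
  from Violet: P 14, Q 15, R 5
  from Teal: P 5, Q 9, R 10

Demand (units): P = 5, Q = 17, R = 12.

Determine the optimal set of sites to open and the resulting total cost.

For any fixed open set, each post office goes to its cheapest open site; total = fixed + service.
{Blue}: P→Blue 10·5=50, Q→Blue 2·17=34, R→Blue 2·12=24. Service 108; fixed 97; total 205.
{Blue, Green}: P→Green 3·5=15, Q→Blue 2·17=34, R→Blue 2·12=24. Service 73; fixed 152; total 225.
{Green}: P→Green 3·5=15, Q→Green 6·17=102, R→Green 5·12=60. Service 177; fixed 55; total 232.
{Red, Blue, Green, Amber, Violet, Teal}: P→Green 3·5=15, Q→Blue 2·17=34, R→Blue 2·12=24. Service 73; fixed 555; total 628.
No other subset beats 205.

Open Blue only; minimum total cost 205.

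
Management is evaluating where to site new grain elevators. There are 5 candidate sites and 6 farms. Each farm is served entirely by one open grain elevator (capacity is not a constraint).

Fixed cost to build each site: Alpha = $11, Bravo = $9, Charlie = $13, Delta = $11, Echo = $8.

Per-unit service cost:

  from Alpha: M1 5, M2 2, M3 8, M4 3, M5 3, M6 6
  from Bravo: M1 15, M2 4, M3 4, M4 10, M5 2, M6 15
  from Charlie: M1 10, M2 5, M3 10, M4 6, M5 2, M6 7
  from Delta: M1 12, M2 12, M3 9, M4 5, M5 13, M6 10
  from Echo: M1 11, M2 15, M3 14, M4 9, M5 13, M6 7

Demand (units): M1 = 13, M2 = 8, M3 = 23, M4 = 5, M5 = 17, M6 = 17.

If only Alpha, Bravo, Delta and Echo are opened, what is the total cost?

Each farm is assigned to its cheapest site among the open ones.
{Alpha, Bravo, Delta, Echo}: M1→Alpha 5·13=65, M2→Alpha 2·8=16, M3→Bravo 4·23=92, M4→Alpha 3·5=15, M5→Bravo 2·17=34, M6→Alpha 6·17=102. Service 324; fixed 39; total 363.

Total cost: 363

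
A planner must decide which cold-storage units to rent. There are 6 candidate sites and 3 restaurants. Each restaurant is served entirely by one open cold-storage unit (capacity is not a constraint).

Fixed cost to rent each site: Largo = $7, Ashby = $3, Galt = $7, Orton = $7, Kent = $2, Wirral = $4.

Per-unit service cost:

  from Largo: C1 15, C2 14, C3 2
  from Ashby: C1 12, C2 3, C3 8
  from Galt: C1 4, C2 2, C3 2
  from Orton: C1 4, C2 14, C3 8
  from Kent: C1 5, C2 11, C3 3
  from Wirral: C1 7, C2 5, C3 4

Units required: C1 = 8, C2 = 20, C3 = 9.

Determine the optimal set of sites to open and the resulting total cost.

Open Galt only; minimum total cost 97.

For any fixed open set, each restaurant goes to its cheapest open site; total = fixed + service.
{Galt}: C1→Galt 4·8=32, C2→Galt 2·20=40, C3→Galt 2·9=18. Service 90; fixed 7; total 97.
{Galt, Kent}: service 90 + fixed 9 = 99
{Ashby, Galt}: C1→Galt 4·8=32, C2→Galt 2·20=40, C3→Galt 2·9=18. Service 90; fixed 10; total 100.
{Largo, Ashby, Galt, Orton, Kent, Wirral}: service 90 + fixed 30 = 120
No other subset beats 97.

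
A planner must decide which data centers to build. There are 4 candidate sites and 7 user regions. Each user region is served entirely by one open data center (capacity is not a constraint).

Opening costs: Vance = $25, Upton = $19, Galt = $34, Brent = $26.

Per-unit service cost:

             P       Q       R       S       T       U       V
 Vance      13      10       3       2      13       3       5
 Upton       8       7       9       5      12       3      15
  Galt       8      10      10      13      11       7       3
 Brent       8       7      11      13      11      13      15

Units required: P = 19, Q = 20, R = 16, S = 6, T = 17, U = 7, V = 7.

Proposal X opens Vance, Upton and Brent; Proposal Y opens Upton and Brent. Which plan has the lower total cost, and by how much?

Proposal X: {Vance, Upton, Brent}: P→Upton 8·19=152, Q→Upton 7·20=140, R→Vance 3·16=48, S→Vance 2·6=12, T→Brent 11·17=187, U→Vance 3·7=21, V→Vance 5·7=35. Service 595; fixed 70; total 665.
Proposal Y: {Upton, Brent}: P→Upton 8·19=152, Q→Upton 7·20=140, R→Upton 9·16=144, S→Upton 5·6=30, T→Brent 11·17=187, U→Upton 3·7=21, V→Upton 15·7=105. Service 779; fixed 45; total 824.
Difference: |665 − 824| = 159.

Proposal X is cheaper by 159.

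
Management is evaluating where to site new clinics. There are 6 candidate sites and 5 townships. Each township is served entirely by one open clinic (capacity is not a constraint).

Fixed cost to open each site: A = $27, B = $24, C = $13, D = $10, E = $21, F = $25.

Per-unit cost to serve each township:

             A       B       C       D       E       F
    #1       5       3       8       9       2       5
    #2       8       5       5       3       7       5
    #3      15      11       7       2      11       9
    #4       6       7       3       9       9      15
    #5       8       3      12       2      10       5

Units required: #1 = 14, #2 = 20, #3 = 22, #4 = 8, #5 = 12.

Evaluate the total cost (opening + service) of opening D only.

Each township is assigned to its cheapest site among the open ones.
{D}: #1→D 9·14=126, #2→D 3·20=60, #3→D 2·22=44, #4→D 9·8=72, #5→D 2·12=24. Service 326; fixed 10; total 336.

Total cost: 336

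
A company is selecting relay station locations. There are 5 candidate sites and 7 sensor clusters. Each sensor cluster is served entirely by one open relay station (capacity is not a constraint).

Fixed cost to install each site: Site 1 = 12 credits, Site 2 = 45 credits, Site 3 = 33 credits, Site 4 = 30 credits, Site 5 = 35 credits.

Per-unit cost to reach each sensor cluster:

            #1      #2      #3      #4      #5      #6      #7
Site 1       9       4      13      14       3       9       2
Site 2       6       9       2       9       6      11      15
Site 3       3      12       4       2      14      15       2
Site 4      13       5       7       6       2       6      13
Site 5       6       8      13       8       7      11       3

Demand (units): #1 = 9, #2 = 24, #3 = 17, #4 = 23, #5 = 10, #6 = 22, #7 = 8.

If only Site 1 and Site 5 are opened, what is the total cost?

Each sensor cluster is assigned to its cheapest site among the open ones.
{Site 1, Site 5}: #1→Site 5 6·9=54, #2→Site 1 4·24=96, #3→Site 1 13·17=221, #4→Site 5 8·23=184, #5→Site 1 3·10=30, #6→Site 1 9·22=198, #7→Site 1 2·8=16. Service 799; fixed 47; total 846.

Total cost: 846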